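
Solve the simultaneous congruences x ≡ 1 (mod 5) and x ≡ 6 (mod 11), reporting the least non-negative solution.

6

Write x = 1 + 5·k. Then 5·k ≡ 6 − 1 ≡ 5 (mod 11).
Need 5⁻¹ mod 11. Extended Euclid on (11, 5):
11 = 2×5 + 1
5 = 5×1 + 0
Back-substitute:
1 = 11 − 2·5
5⁻¹ ≡ 9 (mod 11), so k ≡ 9·5 ≡ 1 (mod 11).
x = 1 + 5·1 = 6.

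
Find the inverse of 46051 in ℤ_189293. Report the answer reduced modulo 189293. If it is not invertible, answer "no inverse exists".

gcd(189293, 46051) by repeated division:
189293 = 4×46051 + 5089
46051 = 9×5089 + 250
5089 = 20×250 + 89
250 = 2×89 + 72
89 = 1×72 + 17
72 = 4×17 + 4
17 = 4×4 + 1
4 = 4×1 + 0
The gcd is 1. Working backward:
1 = 17 − 4·4
1 = −4·72 + 17·17
1 = 17·89 − 21·72
1 = −21·250 + 59·89
1 = 59·5089 − 1201·250
1 = −1201·46051 + 10868·5089
1 = 10868·189293 − 44673·46051
Thus 46051·(-44673) ≡ 1 (mod 189293); reducing, -44673 mod 189293 = 144620.

144620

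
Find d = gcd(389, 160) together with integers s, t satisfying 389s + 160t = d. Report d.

1

Apply Euclid's algorithm to 389 and 160:
389 = 2×160 + 69
160 = 2×69 + 22
69 = 3×22 + 3
22 = 7×3 + 1
3 = 3×1 + 0
gcd(389, 160) = 1.
Back-substituting:
1 = 22 − 7·3
1 = −7·69 + 22·22
1 = 22·160 − 51·69
1 = −51·389 + 124·160
So 1 = (-51)·389 + (124)·160.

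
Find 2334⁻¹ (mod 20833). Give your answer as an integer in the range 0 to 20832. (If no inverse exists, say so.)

gcd(20833, 2334) by repeated division:
20833 = 8·2334 + 2161
2334 = 1·2161 + 173
2161 = 12·173 + 85
173 = 2·85 + 3
85 = 28·3 + 1
3 = 3·1 + 0
The gcd is 1. Working backward:
1 = 85 − 28·3
1 = −28·173 + 57·85
1 = 57·2161 − 712·173
1 = −712·2334 + 769·2161
1 = 769·20833 − 6864·2334
So 2334·(-6864) ≡ 1 (mod 20833), and -6864 ≡ 13969 (mod 20833).

13969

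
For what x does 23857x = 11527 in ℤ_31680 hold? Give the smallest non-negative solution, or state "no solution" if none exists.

29431

First find gcd(23857, 31680):
31680 = 1·23857 + 7823
23857 = 3·7823 + 388
7823 = 20·388 + 63
388 = 6·63 + 10
63 = 6·10 + 3
10 = 3·3 + 1
3 = 3·1 + 0
gcd = 1, so a unique solution mod 31680 exists.
Back-substitute for the Bézout coefficients:
1 = 10 − 3·3
1 = −3·63 + 19·10
1 = 19·388 − 117·63
1 = −117·7823 + 2359·388
1 = 2359·23857 − 7194·7823
1 = −7194·31680 + 9553·23857
So 23857·(9553) ≡ 1 (mod 31680), giving 23857⁻¹ ≡ 9553.
x ≡ 23857⁻¹·11527 ≡ 9553·11527 ≡ 29431 (mod 31680).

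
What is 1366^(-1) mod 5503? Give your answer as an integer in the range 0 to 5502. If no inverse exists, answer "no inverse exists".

141

gcd(5503, 1366) by repeated division:
5503 = 4×1366 + 39
1366 = 35×39 + 1
39 = 39×1 + 0
The gcd is 1. Working backward:
1 = 1366 − 35·39
1 = −35·5503 + 141·1366
So 1366·141 ≡ 1 (mod 5503).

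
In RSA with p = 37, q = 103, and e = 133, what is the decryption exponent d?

3037

φ(n) = (p−1)(q−1) = 36·102 = 3672.
Need d with 133·d ≡ 1 (mod 3672). Apply the extended Euclidean algorithm:
3672 = 27·133 + 81
133 = 1·81 + 52
81 = 1·52 + 29
52 = 1·29 + 23
29 = 1·23 + 6
23 = 3·6 + 5
6 = 1·5 + 1
5 = 5·1 + 0
Back-substitute:
1 = 6 − 5
1 = −23 + 4·6
1 = 4·29 − 5·23
1 = −5·52 + 9·29
1 = 9·81 − 14·52
1 = −14·133 + 23·81
1 = 23·3672 − 635·133
So 133·(-635) ≡ 1 (mod 3672), hence d ≡ -635 ≡ 3037 (mod 3672).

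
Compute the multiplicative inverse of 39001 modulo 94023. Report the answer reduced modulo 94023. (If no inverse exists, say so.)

gcd(94023, 39001) by repeated division:
94023 = 2×39001 + 16021
39001 = 2×16021 + 6959
16021 = 2×6959 + 2103
6959 = 3×2103 + 650
2103 = 3×650 + 153
650 = 4×153 + 38
153 = 4×38 + 1
38 = 38×1 + 0
The gcd is 1. Working backward:
1 = 153 − 4·38
1 = −4·650 + 17·153
1 = 17·2103 − 55·650
1 = −55·6959 + 182·2103
1 = 182·16021 − 419·6959
1 = −419·39001 + 1020·16021
1 = 1020·94023 − 2459·39001
Thus 39001·(-2459) ≡ 1 (mod 94023); reducing, -2459 mod 94023 = 91564.

91564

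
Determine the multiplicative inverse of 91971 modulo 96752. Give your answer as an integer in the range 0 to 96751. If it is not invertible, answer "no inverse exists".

66923

gcd(96752, 91971) by repeated division:
96752 = 1×91971 + 4781
91971 = 19×4781 + 1132
4781 = 4×1132 + 253
1132 = 4×253 + 120
253 = 2×120 + 13
120 = 9×13 + 3
13 = 4×3 + 1
3 = 3×1 + 0
Since gcd(91971, 96752) = 1, back-substitute to write 1 as a combination:
1 = 13 − 4·3
1 = −4·120 + 37·13
1 = 37·253 − 78·120
1 = −78·1132 + 349·253
1 = 349·4781 − 1474·1132
1 = −1474·91971 + 28355·4781
1 = 28355·96752 − 29829·91971
Hence 91971⁻¹ ≡ -29829 ≡ 66923 (mod 96752).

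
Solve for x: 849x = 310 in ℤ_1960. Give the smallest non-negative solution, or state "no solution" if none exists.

1030

First find gcd(849, 1960):
1960 = 2×849 + 262
849 = 3×262 + 63
262 = 4×63 + 10
63 = 6×10 + 3
10 = 3×3 + 1
3 = 3×1 + 0
gcd = 1, so a unique solution mod 1960 exists.
Back-substitute for the Bézout coefficients:
1 = 10 − 3·3
1 = −3·63 + 19·10
1 = 19·262 − 79·63
1 = −79·849 + 256·262
1 = 256·1960 − 591·849
So 849·(-591) ≡ 1 (mod 1960), giving 849⁻¹ ≡ 1369.
x ≡ 849⁻¹·310 ≡ 1369·310 ≡ 1030 (mod 1960).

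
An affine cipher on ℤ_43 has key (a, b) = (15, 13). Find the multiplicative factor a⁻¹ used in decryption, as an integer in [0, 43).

Apply the Euclidean algorithm to 43 and 15:
43 = 2*15 + 13
15 = 1*13 + 2
13 = 6*2 + 1
2 = 2*1 + 0
Since gcd(15, 43) = 1, back-substitute to write 1 as a combination:
1 = 13 − 6·2
1 = −6·15 + 7·13
1 = 7·43 − 20·15
Hence 15⁻¹ ≡ -20 ≡ 23 (mod 43).

23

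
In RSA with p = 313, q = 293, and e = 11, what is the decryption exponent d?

φ(n) = (p−1)(q−1) = 312·292 = 91104.
Need d with 11·d ≡ 1 (mod 91104). Apply the extended Euclidean algorithm:
91104 = 8282·11 + 2
11 = 5·2 + 1
2 = 2·1 + 0
Back-substitute:
1 = 11 − 5·2
1 = −5·91104 + 41411·11
So 11·41411 ≡ 1 (mod 91104), hence d = 41411.

41411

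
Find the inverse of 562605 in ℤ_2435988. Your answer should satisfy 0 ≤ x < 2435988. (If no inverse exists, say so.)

no inverse exists

Euclidean algorithm on 2435988, 562605:
2435988 = 4·562605 + 185568
562605 = 3·185568 + 5901
185568 = 31·5901 + 2637
5901 = 2·2637 + 627
2637 = 4·627 + 129
627 = 4·129 + 111
129 = 1·111 + 18
111 = 6·18 + 3
18 = 6·3 + 0
gcd(562605, 2435988) = 3 ≠ 1, so 562605 has no multiplicative inverse modulo 2435988.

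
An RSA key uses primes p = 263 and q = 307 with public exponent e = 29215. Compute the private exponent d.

3079

φ(n) = (p−1)(q−1) = 262·306 = 80172.
Need d with 29215·d ≡ 1 (mod 80172). Apply the extended Euclidean algorithm:
80172 = 2×29215 + 21742
29215 = 1×21742 + 7473
21742 = 2×7473 + 6796
7473 = 1×6796 + 677
6796 = 10×677 + 26
677 = 26×26 + 1
26 = 26×1 + 0
Back-substitute:
1 = 677 − 26·26
1 = −26·6796 + 261·677
1 = 261·7473 − 287·6796
1 = −287·21742 + 835·7473
1 = 835·29215 − 1122·21742
1 = −1122·80172 + 3079·29215
So 29215·3079 ≡ 1 (mod 80172), hence d = 3079.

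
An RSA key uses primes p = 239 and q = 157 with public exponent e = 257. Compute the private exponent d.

φ(n) = (p−1)(q−1) = 238·156 = 37128.
Need d with 257·d ≡ 1 (mod 37128). Apply the extended Euclidean algorithm:
37128 = 144*257 + 120
257 = 2*120 + 17
120 = 7*17 + 1
17 = 17*1 + 0
Back-substitute:
1 = 120 − 7·17
1 = −7·257 + 15·120
1 = 15·37128 − 2167·257
So 257·(-2167) ≡ 1 (mod 37128), hence d ≡ -2167 ≡ 34961 (mod 37128).

34961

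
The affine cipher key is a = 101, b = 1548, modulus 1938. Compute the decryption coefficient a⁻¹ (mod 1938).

gcd(1938, 101) by repeated division:
1938 = 19×101 + 19
101 = 5×19 + 6
19 = 3×6 + 1
6 = 6×1 + 0
gcd = 1, so the inverse exists. Back-substitute:
1 = 19 − 3·6
1 = −3·101 + 16·19
1 = 16·1938 − 307·101
Hence 101⁻¹ ≡ -307 ≡ 1631 (mod 1938).

1631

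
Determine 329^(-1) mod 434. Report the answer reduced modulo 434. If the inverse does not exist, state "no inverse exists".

Euclidean algorithm on 434, 329:
434 = 1×329 + 105
329 = 3×105 + 14
105 = 7×14 + 7
14 = 2×7 + 0
Since gcd = 7 > 1, 329 is not a unit mod 434.

no inverse exists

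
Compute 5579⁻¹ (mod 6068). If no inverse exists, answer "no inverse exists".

Apply the Euclidean algorithm to 6068 and 5579:
6068 = 1·5579 + 489
5579 = 11·489 + 200
489 = 2·200 + 89
200 = 2·89 + 22
89 = 4·22 + 1
22 = 22·1 + 0
The gcd is 1. Working backward:
1 = 89 − 4·22
1 = −4·200 + 9·89
1 = 9·489 − 22·200
1 = −22·5579 + 251·489
1 = 251·6068 − 273·5579
Thus 5579·(-273) ≡ 1 (mod 6068); reducing, -273 mod 6068 = 5795.

5795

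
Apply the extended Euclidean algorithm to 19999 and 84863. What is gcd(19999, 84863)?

1

Euclidean algorithm:
84863 = 4*19999 + 4867
19999 = 4*4867 + 531
4867 = 9*531 + 88
531 = 6*88 + 3
88 = 29*3 + 1
3 = 3*1 + 0
gcd(19999, 84863) = 1.
Express as a combination:
1 = 88 − 29·3
1 = −29·531 + 175·88
1 = 175·4867 − 1604·531
1 = −1604·19999 + 6591·4867
1 = 6591·84863 − 27968·19999
So 1 = (6591)·84863 + (-27968)·19999.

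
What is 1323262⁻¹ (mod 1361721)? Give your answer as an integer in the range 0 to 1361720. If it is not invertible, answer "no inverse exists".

Apply the Euclidean algorithm to 1361721 and 1323262:
1361721 = 1*1323262 + 38459
1323262 = 34*38459 + 15656
38459 = 2*15656 + 7147
15656 = 2*7147 + 1362
7147 = 5*1362 + 337
1362 = 4*337 + 14
337 = 24*14 + 1
14 = 14*1 + 0
gcd = 1, so the inverse exists. Back-substitute:
1 = 337 − 24·14
1 = −24·1362 + 97·337
1 = 97·7147 − 509·1362
1 = −509·15656 + 1115·7147
1 = 1115·38459 − 2739·15656
1 = −2739·1323262 + 94241·38459
1 = 94241·1361721 − 96980·1323262
Hence 1323262⁻¹ ≡ -96980 ≡ 1264741 (mod 1361721).

1264741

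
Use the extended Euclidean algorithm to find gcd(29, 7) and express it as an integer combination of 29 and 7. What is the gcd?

1

Euclidean algorithm:
29 = 4*7 + 1
7 = 7*1 + 0
gcd(29, 7) = 1.
Working backward:
1 = 29 − 4·7
So 1 = (1)·29 + (-4)·7.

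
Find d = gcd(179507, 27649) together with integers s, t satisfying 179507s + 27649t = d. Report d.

1

Apply Euclid's algorithm to 179507 and 27649:
179507 = 6×27649 + 13613
27649 = 2×13613 + 423
13613 = 32×423 + 77
423 = 5×77 + 38
77 = 2×38 + 1
38 = 38×1 + 0
gcd(179507, 27649) = 1.
Working backward:
1 = 77 − 2·38
1 = −2·423 + 11·77
1 = 11·13613 − 354·423
1 = −354·27649 + 719·13613
1 = 719·179507 − 4668·27649
So 1 = (719)·179507 + (-4668)·27649.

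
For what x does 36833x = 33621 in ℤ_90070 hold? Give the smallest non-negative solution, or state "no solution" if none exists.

First find gcd(36833, 90070):
90070 = 2·36833 + 16404
36833 = 2·16404 + 4025
16404 = 4·4025 + 304
4025 = 13·304 + 73
304 = 4·73 + 12
73 = 6·12 + 1
12 = 12·1 + 0
gcd = 1, so a unique solution mod 90070 exists.
Back-substitute for the Bézout coefficients:
1 = 73 − 6·12
1 = −6·304 + 25·73
1 = 25·4025 − 331·304
1 = −331·16404 + 1349·4025
1 = 1349·36833 − 3029·16404
1 = −3029·90070 + 7407·36833
So 36833·(7407) ≡ 1 (mod 90070), giving 36833⁻¹ ≡ 7407.
x ≡ 36833⁻¹·33621 ≡ 7407·33621 ≡ 77267 (mod 90070).

77267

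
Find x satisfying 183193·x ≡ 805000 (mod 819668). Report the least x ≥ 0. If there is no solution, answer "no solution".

141756

First find gcd(183193, 819668):
819668 = 4×183193 + 86896
183193 = 2×86896 + 9401
86896 = 9×9401 + 2287
9401 = 4×2287 + 253
2287 = 9×253 + 10
253 = 25×10 + 3
10 = 3×3 + 1
3 = 3×1 + 0
gcd = 1, so a unique solution mod 819668 exists.
Back-substitute for the Bézout coefficients:
1 = 10 − 3·3
1 = −3·253 + 76·10
1 = 76·2287 − 687·253
1 = −687·9401 + 2824·2287
1 = 2824·86896 − 26103·9401
1 = −26103·183193 + 55030·86896
1 = 55030·819668 − 246223·183193
So 183193·(-246223) ≡ 1 (mod 819668), giving 183193⁻¹ ≡ 573445.
x ≡ 183193⁻¹·805000 ≡ 573445·805000 ≡ 141756 (mod 819668).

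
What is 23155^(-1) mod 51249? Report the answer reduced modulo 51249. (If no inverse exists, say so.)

no inverse exists

Euclidean algorithm on 51249, 23155:
51249 = 2·23155 + 4939
23155 = 4·4939 + 3399
4939 = 1·3399 + 1540
3399 = 2·1540 + 319
1540 = 4·319 + 264
319 = 1·264 + 55
264 = 4·55 + 44
55 = 1·44 + 11
44 = 4·11 + 0
Since gcd = 11 > 1, 23155 is not a unit mod 51249.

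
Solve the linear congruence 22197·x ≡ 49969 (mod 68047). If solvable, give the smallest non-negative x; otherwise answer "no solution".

gcd(22197, 68047):
68047 = 3*22197 + 1456
22197 = 15*1456 + 357
1456 = 4*357 + 28
357 = 12*28 + 21
28 = 1*21 + 7
21 = 3*7 + 0
gcd = 7, but 7 ∤ 49969, so the congruence has no solution.

no solution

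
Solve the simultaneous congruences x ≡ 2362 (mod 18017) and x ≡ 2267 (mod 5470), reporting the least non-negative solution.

7299247

Write x = 2362 + 18017·k. Then 18017·k ≡ 2267 − 2362 ≡ 5375 (mod 5470).
Need 18017⁻¹ mod 5470. Extended Euclid on (5470, 1607):
5470 = 3×1607 + 649
1607 = 2×649 + 309
649 = 2×309 + 31
309 = 9×31 + 30
31 = 1×30 + 1
30 = 30×1 + 0
Back-substitute:
1 = 31 − 30
1 = −309 + 10·31
1 = 10·649 − 21·309
1 = −21·1607 + 52·649
1 = 52·5470 − 177·1607
18017⁻¹ ≡ 5293 (mod 5470), so k ≡ 5293·5375 ≡ 405 (mod 5470).
x = 2362 + 18017·405 = 7299247.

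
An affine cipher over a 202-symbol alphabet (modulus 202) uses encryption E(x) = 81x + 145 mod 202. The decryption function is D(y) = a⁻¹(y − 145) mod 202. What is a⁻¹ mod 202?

5

Apply the Euclidean algorithm to 202 and 81:
202 = 2·81 + 40
81 = 2·40 + 1
40 = 40·1 + 0
Since gcd(81, 202) = 1, back-substitute to write 1 as a combination:
1 = 81 − 2·40
1 = −2·202 + 5·81
So 81·5 ≡ 1 (mod 202).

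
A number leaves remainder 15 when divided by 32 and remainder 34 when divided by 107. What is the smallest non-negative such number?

783

Write x = 15 + 32·k. Then 32·k ≡ 34 − 15 ≡ 19 (mod 107).
Need 32⁻¹ mod 107. Extended Euclid on (107, 32):
107 = 3*32 + 11
32 = 2*11 + 10
11 = 1*10 + 1
10 = 10*1 + 0
Back-substitute:
1 = 11 − 10
1 = −32 + 3·11
1 = 3·107 − 10·32
32⁻¹ ≡ 97 (mod 107), so k ≡ 97·19 ≡ 24 (mod 107).
x = 15 + 32·24 = 783.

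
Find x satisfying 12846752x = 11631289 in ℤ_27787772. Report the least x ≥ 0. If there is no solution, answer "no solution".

gcd(12846752, 27787772):
27787772 = 2·12846752 + 2094268
12846752 = 6·2094268 + 281144
2094268 = 7·281144 + 126260
281144 = 2·126260 + 28624
126260 = 4·28624 + 11764
28624 = 2·11764 + 5096
11764 = 2·5096 + 1572
5096 = 3·1572 + 380
1572 = 4·380 + 52
380 = 7·52 + 16
52 = 3·16 + 4
16 = 4·4 + 0
gcd = 4, but 4 ∤ 11631289, so the congruence has no solution.

no solution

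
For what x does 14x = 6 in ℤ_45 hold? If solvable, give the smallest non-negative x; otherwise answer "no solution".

First find gcd(14, 45):
45 = 3·14 + 3
14 = 4·3 + 2
3 = 1·2 + 1
2 = 2·1 + 0
gcd = 1, so a unique solution mod 45 exists.
Back-substitute for the Bézout coefficients:
1 = 3 − 2
1 = −14 + 5·3
1 = 5·45 − 16·14
So 14·(-16) ≡ 1 (mod 45), giving 14⁻¹ ≡ 29.
x ≡ 14⁻¹·6 ≡ 29·6 ≡ 39 (mod 45).

39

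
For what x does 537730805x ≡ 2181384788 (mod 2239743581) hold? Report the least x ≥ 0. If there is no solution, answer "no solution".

First find gcd(537730805, 2239743581):
2239743581 = 4×537730805 + 88820361
537730805 = 6×88820361 + 4808639
88820361 = 18×4808639 + 2264859
4808639 = 2×2264859 + 278921
2264859 = 8×278921 + 33491
278921 = 8×33491 + 10993
33491 = 3×10993 + 512
10993 = 21×512 + 241
512 = 2×241 + 30
241 = 8×30 + 1
30 = 30×1 + 0
gcd = 1, so a unique solution mod 2239743581 exists.
Back-substitute for the Bézout coefficients:
1 = 241 − 8·30
1 = −8·512 + 17·241
1 = 17·10993 − 365·512
1 = −365·33491 + 1112·10993
1 = 1112·278921 − 9261·33491
1 = −9261·2264859 + 75200·278921
1 = 75200·4808639 − 159661·2264859
1 = −159661·88820361 + 2949098·4808639
1 = 2949098·537730805 − 17854249·88820361
1 = −17854249·2239743581 + 74366094·537730805
So 537730805·(74366094) ≡ 1 (mod 2239743581), giving 537730805⁻¹ ≡ 74366094.
x ≡ 537730805⁻¹·2181384788 ≡ 74366094·2181384788 ≡ 2054785443 (mod 2239743581).

2054785443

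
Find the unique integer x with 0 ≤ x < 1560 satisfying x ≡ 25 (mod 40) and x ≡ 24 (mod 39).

1545

Write x = 25 + 40·k. Then 40·k ≡ 24 − 25 ≡ 38 (mod 39).
Need 40⁻¹ mod 39. Extended Euclid on (39, 1):
39 = 39*1 + 0
40⁻¹ ≡ 1 (mod 39), so k ≡ 1·38 ≡ 38 (mod 39).
x = 25 + 40·38 = 1545.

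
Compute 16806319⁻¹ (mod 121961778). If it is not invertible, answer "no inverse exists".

gcd(121961778, 16806319) by repeated division:
121961778 = 7*16806319 + 4317545
16806319 = 3*4317545 + 3853684
4317545 = 1*3853684 + 463861
3853684 = 8*463861 + 142796
463861 = 3*142796 + 35473
142796 = 4*35473 + 904
35473 = 39*904 + 217
904 = 4*217 + 36
217 = 6*36 + 1
36 = 36*1 + 0
gcd = 1, so the inverse exists. Back-substitute:
1 = 217 − 6·36
1 = −6·904 + 25·217
1 = 25·35473 − 981·904
1 = −981·142796 + 3949·35473
1 = 3949·463861 − 12828·142796
1 = −12828·3853684 + 106573·463861
1 = 106573·4317545 − 119401·3853684
1 = −119401·16806319 + 464776·4317545
1 = 464776·121961778 − 3372833·16806319
Hence 16806319⁻¹ ≡ -3372833 ≡ 118588945 (mod 121961778).

118588945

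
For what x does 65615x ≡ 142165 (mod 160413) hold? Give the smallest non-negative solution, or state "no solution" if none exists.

gcd(65615, 160413):
160413 = 2*65615 + 29183
65615 = 2*29183 + 7249
29183 = 4*7249 + 187
7249 = 38*187 + 143
187 = 1*143 + 44
143 = 3*44 + 11
44 = 4*11 + 0
gcd = 11, but 11 ∤ 142165, so the congruence has no solution.

no solution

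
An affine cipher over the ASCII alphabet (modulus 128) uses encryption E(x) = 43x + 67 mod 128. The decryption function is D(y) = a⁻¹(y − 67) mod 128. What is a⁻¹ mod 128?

gcd(128, 43) by repeated division:
128 = 2·43 + 42
43 = 1·42 + 1
42 = 42·1 + 0
Since gcd(43, 128) = 1, back-substitute to write 1 as a combination:
1 = 43 − 42
1 = −128 + 3·43
So 43·3 ≡ 1 (mod 128).

3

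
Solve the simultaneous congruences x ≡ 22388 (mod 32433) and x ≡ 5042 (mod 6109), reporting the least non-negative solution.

Write x = 22388 + 32433·k. Then 32433·k ≡ 5042 − 22388 ≡ 981 (mod 6109).
Need 32433⁻¹ mod 6109. Extended Euclid on (6109, 1888):
6109 = 3×1888 + 445
1888 = 4×445 + 108
445 = 4×108 + 13
108 = 8×13 + 4
13 = 3×4 + 1
4 = 4×1 + 0
Back-substitute:
1 = 13 − 3·4
1 = −3·108 + 25·13
1 = 25·445 − 103·108
1 = −103·1888 + 437·445
1 = 437·6109 − 1414·1888
32433⁻¹ ≡ 4695 (mod 6109), so k ≡ 4695·981 ≡ 5718 (mod 6109).
x = 22388 + 32433·5718 = 185474282.

185474282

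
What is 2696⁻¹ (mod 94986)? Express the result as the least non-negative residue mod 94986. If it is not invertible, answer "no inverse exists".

no inverse exists

Compute gcd(2696, 94986):
94986 = 35×2696 + 626
2696 = 4×626 + 192
626 = 3×192 + 50
192 = 3×50 + 42
50 = 1×42 + 8
42 = 5×8 + 2
8 = 4×2 + 0
gcd(2696, 94986) = 2 ≠ 1, so 2696 has no multiplicative inverse modulo 94986.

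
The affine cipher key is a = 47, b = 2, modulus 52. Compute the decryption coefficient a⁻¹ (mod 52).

31

Apply the Euclidean algorithm to 52 and 47:
52 = 1·47 + 5
47 = 9·5 + 2
5 = 2·2 + 1
2 = 2·1 + 0
The gcd is 1. Working backward:
1 = 5 − 2·2
1 = −2·47 + 19·5
1 = 19·52 − 21·47
Thus 47·(-21) ≡ 1 (mod 52); reducing, -21 mod 52 = 31.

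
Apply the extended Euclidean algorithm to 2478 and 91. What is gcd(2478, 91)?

7

Euclidean algorithm:
2478 = 27·91 + 21
91 = 4·21 + 7
21 = 3·7 + 0
gcd(2478, 91) = 7.
Working backward:
7 = 91 − 4·21
7 = −4·2478 + 109·91
So 7 = (-4)·2478 + (109)·91.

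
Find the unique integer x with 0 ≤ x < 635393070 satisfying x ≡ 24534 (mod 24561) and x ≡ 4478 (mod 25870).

495026928

Write x = 24534 + 24561·k. Then 24561·k ≡ 4478 − 24534 ≡ 5814 (mod 25870).
Need 24561⁻¹ mod 25870. Extended Euclid on (25870, 24561):
25870 = 1*24561 + 1309
24561 = 18*1309 + 999
1309 = 1*999 + 310
999 = 3*310 + 69
310 = 4*69 + 34
69 = 2*34 + 1
34 = 34*1 + 0
Back-substitute:
1 = 69 − 2·34
1 = −2·310 + 9·69
1 = 9·999 − 29·310
1 = −29·1309 + 38·999
1 = 38·24561 − 713·1309
1 = −713·25870 + 751·24561
24561⁻¹ ≡ 751 (mod 25870), so k ≡ 751·5814 ≡ 20154 (mod 25870).
x = 24534 + 24561·20154 = 495026928.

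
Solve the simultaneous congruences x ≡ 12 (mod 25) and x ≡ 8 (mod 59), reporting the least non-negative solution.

Write x = 12 + 25·k. Then 25·k ≡ 8 − 12 ≡ 55 (mod 59).
Need 25⁻¹ mod 59. Extended Euclid on (59, 25):
59 = 2×25 + 9
25 = 2×9 + 7
9 = 1×7 + 2
7 = 3×2 + 1
2 = 2×1 + 0
Back-substitute:
1 = 7 − 3·2
1 = −3·9 + 4·7
1 = 4·25 − 11·9
1 = −11·59 + 26·25
25⁻¹ ≡ 26 (mod 59), so k ≡ 26·55 ≡ 14 (mod 59).
x = 12 + 25·14 = 362.

362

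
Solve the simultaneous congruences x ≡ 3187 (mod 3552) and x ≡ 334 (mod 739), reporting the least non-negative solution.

845011

Write x = 3187 + 3552·k. Then 3552·k ≡ 334 − 3187 ≡ 103 (mod 739).
Need 3552⁻¹ mod 739. Extended Euclid on (739, 596):
739 = 1×596 + 143
596 = 4×143 + 24
143 = 5×24 + 23
24 = 1×23 + 1
23 = 23×1 + 0
Back-substitute:
1 = 24 − 23
1 = −143 + 6·24
1 = 6·596 − 25·143
1 = −25·739 + 31·596
3552⁻¹ ≡ 31 (mod 739), so k ≡ 31·103 ≡ 237 (mod 739).
x = 3187 + 3552·237 = 845011.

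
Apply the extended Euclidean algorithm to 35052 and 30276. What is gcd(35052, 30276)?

Repeated division:
35052 = 1*30276 + 4776
30276 = 6*4776 + 1620
4776 = 2*1620 + 1536
1620 = 1*1536 + 84
1536 = 18*84 + 24
84 = 3*24 + 12
24 = 2*12 + 0
gcd(35052, 30276) = 12.
Express as a combination:
12 = 84 − 3·24
12 = −3·1536 + 55·84
12 = 55·1620 − 58·1536
12 = −58·4776 + 171·1620
12 = 171·30276 − 1084·4776
12 = −1084·35052 + 1255·30276
So 12 = (-1084)·35052 + (1255)·30276.

12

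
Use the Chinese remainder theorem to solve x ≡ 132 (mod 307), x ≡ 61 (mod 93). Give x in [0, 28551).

Write x = 132 + 307·k. Then 307·k ≡ 61 − 132 ≡ 22 (mod 93).
Need 307⁻¹ mod 93. Extended Euclid on (93, 28):
93 = 3·28 + 9
28 = 3·9 + 1
9 = 9·1 + 0
Back-substitute:
1 = 28 − 3·9
1 = −3·93 + 10·28
307⁻¹ ≡ 10 (mod 93), so k ≡ 10·22 ≡ 34 (mod 93).
x = 132 + 307·34 = 10570.

10570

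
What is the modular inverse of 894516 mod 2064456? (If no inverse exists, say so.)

no inverse exists

Compute gcd(894516, 2064456):
2064456 = 2*894516 + 275424
894516 = 3*275424 + 68244
275424 = 4*68244 + 2448
68244 = 27*2448 + 2148
2448 = 1*2148 + 300
2148 = 7*300 + 48
300 = 6*48 + 12
48 = 4*12 + 0
The gcd is 12, not 1, hence no inverse exists.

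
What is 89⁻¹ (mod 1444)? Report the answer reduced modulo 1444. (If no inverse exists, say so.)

Run Euclid on (1444, 89):
1444 = 16·89 + 20
89 = 4·20 + 9
20 = 2·9 + 2
9 = 4·2 + 1
2 = 2·1 + 0
Since gcd(89, 1444) = 1, back-substitute to write 1 as a combination:
1 = 9 − 4·2
1 = −4·20 + 9·9
1 = 9·89 − 40·20
1 = −40·1444 + 649·89
So 89·649 ≡ 1 (mod 1444).

649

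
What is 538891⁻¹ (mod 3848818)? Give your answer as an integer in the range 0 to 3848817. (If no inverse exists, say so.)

Run Euclid on (3848818, 538891):
3848818 = 7·538891 + 76581
538891 = 7·76581 + 2824
76581 = 27·2824 + 333
2824 = 8·333 + 160
333 = 2·160 + 13
160 = 12·13 + 4
13 = 3·4 + 1
4 = 4·1 + 0
The gcd is 1. Working backward:
1 = 13 − 3·4
1 = −3·160 + 37·13
1 = 37·333 − 77·160
1 = −77·2824 + 653·333
1 = 653·76581 − 17708·2824
1 = −17708·538891 + 124609·76581
1 = 124609·3848818 − 889971·538891
Hence 538891⁻¹ ≡ -889971 ≡ 2958847 (mod 3848818).

2958847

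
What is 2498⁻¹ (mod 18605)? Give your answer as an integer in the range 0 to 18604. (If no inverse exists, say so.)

12952

gcd(18605, 2498) by repeated division:
18605 = 7·2498 + 1119
2498 = 2·1119 + 260
1119 = 4·260 + 79
260 = 3·79 + 23
79 = 3·23 + 10
23 = 2·10 + 3
10 = 3·3 + 1
3 = 3·1 + 0
gcd = 1, so the inverse exists. Back-substitute:
1 = 10 − 3·3
1 = −3·23 + 7·10
1 = 7·79 − 24·23
1 = −24·260 + 79·79
1 = 79·1119 − 340·260
1 = −340·2498 + 759·1119
1 = 759·18605 − 5653·2498
Hence 2498⁻¹ ≡ -5653 ≡ 12952 (mod 18605).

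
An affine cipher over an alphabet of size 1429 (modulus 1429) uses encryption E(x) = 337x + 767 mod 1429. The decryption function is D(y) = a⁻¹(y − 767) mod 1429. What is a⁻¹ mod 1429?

Extended Euclidean algorithm:
1429 = 4×337 + 81
337 = 4×81 + 13
81 = 6×13 + 3
13 = 4×3 + 1
3 = 3×1 + 0
gcd = 1, so the inverse exists. Back-substitute:
1 = 13 − 4·3
1 = −4·81 + 25·13
1 = 25·337 − 104·81
1 = −104·1429 + 441·337
So 337·441 ≡ 1 (mod 1429).

441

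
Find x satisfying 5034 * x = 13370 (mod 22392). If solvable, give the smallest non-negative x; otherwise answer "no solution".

gcd(5034, 22392):
22392 = 4*5034 + 2256
5034 = 2*2256 + 522
2256 = 4*522 + 168
522 = 3*168 + 18
168 = 9*18 + 6
18 = 3*6 + 0
gcd = 6, but 6 ∤ 13370, so the congruence has no solution.

no solution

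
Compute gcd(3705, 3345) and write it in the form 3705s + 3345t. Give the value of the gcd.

Euclidean algorithm:
3705 = 1·3345 + 360
3345 = 9·360 + 105
360 = 3·105 + 45
105 = 2·45 + 15
45 = 3·15 + 0
gcd(3705, 3345) = 15.
Working backward:
15 = 105 − 2·45
15 = −2·360 + 7·105
15 = 7·3345 − 65·360
15 = −65·3705 + 72·3345
So 15 = (-65)·3705 + (72)·3345.

15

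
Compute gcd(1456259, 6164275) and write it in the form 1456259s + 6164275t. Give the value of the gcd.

Repeated division:
6164275 = 4·1456259 + 339239
1456259 = 4·339239 + 99303
339239 = 3·99303 + 41330
99303 = 2·41330 + 16643
41330 = 2·16643 + 8044
16643 = 2·8044 + 555
8044 = 14·555 + 274
555 = 2·274 + 7
274 = 39·7 + 1
7 = 7·1 + 0
gcd(1456259, 6164275) = 1.
Back-substituting:
1 = 274 − 39·7
1 = −39·555 + 79·274
1 = 79·8044 − 1145·555
1 = −1145·16643 + 2369·8044
1 = 2369·41330 − 5883·16643
1 = −5883·99303 + 14135·41330
1 = 14135·339239 − 48288·99303
1 = −48288·1456259 + 207287·339239
1 = 207287·6164275 − 877436·1456259
So 1 = (207287)·6164275 + (-877436)·1456259.

1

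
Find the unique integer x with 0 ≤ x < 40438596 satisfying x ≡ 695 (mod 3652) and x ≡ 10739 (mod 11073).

Write x = 695 + 3652·k. Then 3652·k ≡ 10739 − 695 ≡ 10044 (mod 11073).
Need 3652⁻¹ mod 11073. Extended Euclid on (11073, 3652):
11073 = 3×3652 + 117
3652 = 31×117 + 25
117 = 4×25 + 17
25 = 1×17 + 8
17 = 2×8 + 1
8 = 8×1 + 0
Back-substitute:
1 = 17 − 2·8
1 = −2·25 + 3·17
1 = 3·117 − 14·25
1 = −14·3652 + 437·117
1 = 437·11073 − 1325·3652
3652⁻¹ ≡ 9748 (mod 11073), so k ≡ 9748·10044 ≡ 1446 (mod 11073).
x = 695 + 3652·1446 = 5281487.

5281487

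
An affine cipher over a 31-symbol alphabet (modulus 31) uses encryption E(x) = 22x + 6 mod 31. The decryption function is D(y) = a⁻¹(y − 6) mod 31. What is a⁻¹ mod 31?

Apply the Euclidean algorithm to 31 and 22:
31 = 1*22 + 9
22 = 2*9 + 4
9 = 2*4 + 1
4 = 4*1 + 0
The gcd is 1. Working backward:
1 = 9 − 2·4
1 = −2·22 + 5·9
1 = 5·31 − 7·22
Thus 22·(-7) ≡ 1 (mod 31); reducing, -7 mod 31 = 24.

24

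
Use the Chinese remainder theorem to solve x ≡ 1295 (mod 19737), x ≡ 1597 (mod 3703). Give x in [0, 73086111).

Write x = 1295 + 19737·k. Then 19737·k ≡ 1597 − 1295 ≡ 302 (mod 3703).
Need 19737⁻¹ mod 3703. Extended Euclid on (3703, 1222):
3703 = 3×1222 + 37
1222 = 33×37 + 1
37 = 37×1 + 0
Back-substitute:
1 = 1222 − 33·37
1 = −33·3703 + 100·1222
19737⁻¹ ≡ 100 (mod 3703), so k ≡ 100·302 ≡ 576 (mod 3703).
x = 1295 + 19737·576 = 11369807.

11369807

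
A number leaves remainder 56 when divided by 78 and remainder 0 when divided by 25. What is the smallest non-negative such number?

1850

Write x = 56 + 78·k. Then 78·k ≡ 0 − 56 ≡ 19 (mod 25).
Need 78⁻¹ mod 25. Extended Euclid on (25, 3):
25 = 8*3 + 1
3 = 3*1 + 0
Back-substitute:
1 = 25 − 8·3
78⁻¹ ≡ 17 (mod 25), so k ≡ 17·19 ≡ 23 (mod 25).
x = 56 + 78·23 = 1850.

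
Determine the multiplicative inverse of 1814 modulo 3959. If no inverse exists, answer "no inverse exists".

2739

Apply the Euclidean algorithm to 3959 and 1814:
3959 = 2·1814 + 331
1814 = 5·331 + 159
331 = 2·159 + 13
159 = 12·13 + 3
13 = 4·3 + 1
3 = 3·1 + 0
gcd = 1, so the inverse exists. Back-substitute:
1 = 13 − 4·3
1 = −4·159 + 49·13
1 = 49·331 − 102·159
1 = −102·1814 + 559·331
1 = 559·3959 − 1220·1814
Thus 1814·(-1220) ≡ 1 (mod 3959); reducing, -1220 mod 3959 = 2739.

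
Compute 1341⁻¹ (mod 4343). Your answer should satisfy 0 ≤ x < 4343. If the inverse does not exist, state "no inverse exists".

Extended Euclidean algorithm:
4343 = 3·1341 + 320
1341 = 4·320 + 61
320 = 5·61 + 15
61 = 4·15 + 1
15 = 15·1 + 0
Since gcd(1341, 4343) = 1, back-substitute to write 1 as a combination:
1 = 61 − 4·15
1 = −4·320 + 21·61
1 = 21·1341 − 88·320
1 = −88·4343 + 285·1341
So 1341·285 ≡ 1 (mod 4343).

285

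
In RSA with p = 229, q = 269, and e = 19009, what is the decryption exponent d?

59905

φ(n) = (p−1)(q−1) = 228·268 = 61104.
Need d with 19009·d ≡ 1 (mod 61104). Apply the extended Euclidean algorithm:
61104 = 3*19009 + 4077
19009 = 4*4077 + 2701
4077 = 1*2701 + 1376
2701 = 1*1376 + 1325
1376 = 1*1325 + 51
1325 = 25*51 + 50
51 = 1*50 + 1
50 = 50*1 + 0
Back-substitute:
1 = 51 − 50
1 = −1325 + 26·51
1 = 26·1376 − 27·1325
1 = −27·2701 + 53·1376
1 = 53·4077 − 80·2701
1 = −80·19009 + 373·4077
1 = 373·61104 − 1199·19009
So 19009·(-1199) ≡ 1 (mod 61104), hence d ≡ -1199 ≡ 59905 (mod 61104).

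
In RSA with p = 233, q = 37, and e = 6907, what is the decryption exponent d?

φ(n) = (p−1)(q−1) = 232·36 = 8352.
Need d with 6907·d ≡ 1 (mod 8352). Apply the extended Euclidean algorithm:
8352 = 1·6907 + 1445
6907 = 4·1445 + 1127
1445 = 1·1127 + 318
1127 = 3·318 + 173
318 = 1·173 + 145
173 = 1·145 + 28
145 = 5·28 + 5
28 = 5·5 + 3
5 = 1·3 + 2
3 = 1·2 + 1
2 = 2·1 + 0
Back-substitute:
1 = 3 − 2
1 = −5 + 2·3
1 = 2·28 − 11·5
1 = −11·145 + 57·28
1 = 57·173 − 68·145
1 = −68·318 + 125·173
1 = 125·1127 − 443·318
1 = −443·1445 + 568·1127
1 = 568·6907 − 2715·1445
1 = −2715·8352 + 3283·6907
So 6907·3283 ≡ 1 (mod 8352), hence d = 3283.

3283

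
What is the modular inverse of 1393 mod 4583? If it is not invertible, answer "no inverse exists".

1418

Apply the Euclidean algorithm to 4583 and 1393:
4583 = 3*1393 + 404
1393 = 3*404 + 181
404 = 2*181 + 42
181 = 4*42 + 13
42 = 3*13 + 3
13 = 4*3 + 1
3 = 3*1 + 0
Since gcd(1393, 4583) = 1, back-substitute to write 1 as a combination:
1 = 13 − 4·3
1 = −4·42 + 13·13
1 = 13·181 − 56·42
1 = −56·404 + 125·181
1 = 125·1393 − 431·404
1 = −431·4583 + 1418·1393
So 1393·1418 ≡ 1 (mod 4583).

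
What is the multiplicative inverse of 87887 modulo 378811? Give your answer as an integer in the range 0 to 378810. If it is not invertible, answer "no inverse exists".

gcd(378811, 87887) by repeated division:
378811 = 4*87887 + 27263
87887 = 3*27263 + 6098
27263 = 4*6098 + 2871
6098 = 2*2871 + 356
2871 = 8*356 + 23
356 = 15*23 + 11
23 = 2*11 + 1
11 = 11*1 + 0
gcd = 1, so the inverse exists. Back-substitute:
1 = 23 − 2·11
1 = −2·356 + 31·23
1 = 31·2871 − 250·356
1 = −250·6098 + 531·2871
1 = 531·27263 − 2374·6098
1 = −2374·87887 + 7653·27263
1 = 7653·378811 − 32986·87887
So 87887·(-32986) ≡ 1 (mod 378811), and -32986 ≡ 345825 (mod 378811).

345825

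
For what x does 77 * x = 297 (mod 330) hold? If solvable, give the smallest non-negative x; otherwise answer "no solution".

21

First find gcd(77, 330):
330 = 4×77 + 22
77 = 3×22 + 11
22 = 2×11 + 0
gcd = 11 and 11 | 297, so solutions exist. Divide through by 11: 7x ≡ 27 (mod 30).
Now find 7⁻¹ mod 30:
30 = 4·7 + 2
7 = 3·2 + 1
2 = 2·1 + 0
Back-substitute:
1 = 7 − 3·2
1 = −3·30 + 13·7
So 7⁻¹ ≡ 13 (mod 30).
Then x ≡ 13·27 ≡ 21 (mod 30); the smallest non-negative solution is x = 21.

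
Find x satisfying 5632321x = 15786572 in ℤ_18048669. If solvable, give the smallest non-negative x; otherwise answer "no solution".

First find gcd(5632321, 18048669):
18048669 = 3×5632321 + 1151706
5632321 = 4×1151706 + 1025497
1151706 = 1×1025497 + 126209
1025497 = 8×126209 + 15825
126209 = 7×15825 + 15434
15825 = 1×15434 + 391
15434 = 39×391 + 185
391 = 2×185 + 21
185 = 8×21 + 17
21 = 1×17 + 4
17 = 4×4 + 1
4 = 4×1 + 0
gcd = 1, so a unique solution mod 18048669 exists.
Back-substitute for the Bézout coefficients:
1 = 17 − 4·4
1 = −4·21 + 5·17
1 = 5·185 − 44·21
1 = −44·391 + 93·185
1 = 93·15434 − 3671·391
1 = −3671·15825 + 3764·15434
1 = 3764·126209 − 30019·15825
1 = −30019·1025497 + 243916·126209
1 = 243916·1151706 − 273935·1025497
1 = −273935·5632321 + 1339656·1151706
1 = 1339656·18048669 − 4292903·5632321
So 5632321·(-4292903) ≡ 1 (mod 18048669), giving 5632321⁻¹ ≡ 13755766.
x ≡ 5632321⁻¹·15786572 ≡ 13755766·15786572 ≡ 2982824 (mod 18048669).

2982824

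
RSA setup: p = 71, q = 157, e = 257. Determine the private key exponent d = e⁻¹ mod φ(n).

8753

φ(n) = (p−1)(q−1) = 70·156 = 10920.
Need d with 257·d ≡ 1 (mod 10920). Apply the extended Euclidean algorithm:
10920 = 42·257 + 126
257 = 2·126 + 5
126 = 25·5 + 1
5 = 5·1 + 0
Back-substitute:
1 = 126 − 25·5
1 = −25·257 + 51·126
1 = 51·10920 − 2167·257
So 257·(-2167) ≡ 1 (mod 10920), hence d ≡ -2167 ≡ 8753 (mod 10920).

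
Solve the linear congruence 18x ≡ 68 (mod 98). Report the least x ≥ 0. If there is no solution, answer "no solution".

31

First find gcd(18, 98):
98 = 5·18 + 8
18 = 2·8 + 2
8 = 4·2 + 0
gcd = 2 and 2 | 68, so solutions exist. Divide through by 2: 9x ≡ 34 (mod 49).
Now find 9⁻¹ mod 49:
49 = 5×9 + 4
9 = 2×4 + 1
4 = 4×1 + 0
Back-substitute:
1 = 9 − 2·4
1 = −2·49 + 11·9
So 9⁻¹ ≡ 11 (mod 49).
Then x ≡ 11·34 ≡ 31 (mod 49); the smallest non-negative solution is x = 31.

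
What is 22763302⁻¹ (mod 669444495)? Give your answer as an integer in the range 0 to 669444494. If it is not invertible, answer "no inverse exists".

517345918

Extended Euclidean algorithm:
669444495 = 29·22763302 + 9308737
22763302 = 2·9308737 + 4145828
9308737 = 2·4145828 + 1017081
4145828 = 4·1017081 + 77504
1017081 = 13·77504 + 9529
77504 = 8·9529 + 1272
9529 = 7·1272 + 625
1272 = 2·625 + 22
625 = 28·22 + 9
22 = 2·9 + 4
9 = 2·4 + 1
4 = 4·1 + 0
gcd = 1, so the inverse exists. Back-substitute:
1 = 9 − 2·4
1 = −2·22 + 5·9
1 = 5·625 − 142·22
1 = −142·1272 + 289·625
1 = 289·9529 − 2165·1272
1 = −2165·77504 + 17609·9529
1 = 17609·1017081 − 231082·77504
1 = −231082·4145828 + 941937·1017081
1 = 941937·9308737 − 2114956·4145828
1 = −2114956·22763302 + 5171849·9308737
1 = 5171849·669444495 − 152098577·22763302
Thus 22763302·(-152098577) ≡ 1 (mod 669444495); reducing, -152098577 mod 669444495 = 517345918.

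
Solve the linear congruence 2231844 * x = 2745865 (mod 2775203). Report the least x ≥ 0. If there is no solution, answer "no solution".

2588090

First find gcd(2231844, 2775203):
2775203 = 1·2231844 + 543359
2231844 = 4·543359 + 58408
543359 = 9·58408 + 17687
58408 = 3·17687 + 5347
17687 = 3·5347 + 1646
5347 = 3·1646 + 409
1646 = 4·409 + 10
409 = 40·10 + 9
10 = 1·9 + 1
9 = 9·1 + 0
gcd = 1, so a unique solution mod 2775203 exists.
Back-substitute for the Bézout coefficients:
1 = 10 − 9
1 = −409 + 41·10
1 = 41·1646 − 165·409
1 = −165·5347 + 536·1646
1 = 536·17687 − 1773·5347
1 = −1773·58408 + 5855·17687
1 = 5855·543359 − 54468·58408
1 = −54468·2231844 + 223727·543359
1 = 223727·2775203 − 278195·2231844
So 2231844·(-278195) ≡ 1 (mod 2775203), giving 2231844⁻¹ ≡ 2497008.
x ≡ 2231844⁻¹·2745865 ≡ 2497008·2745865 ≡ 2588090 (mod 2775203).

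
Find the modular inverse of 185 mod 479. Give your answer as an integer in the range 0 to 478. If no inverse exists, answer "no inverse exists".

145

Apply the Euclidean algorithm to 479 and 185:
479 = 2×185 + 109
185 = 1×109 + 76
109 = 1×76 + 33
76 = 2×33 + 10
33 = 3×10 + 3
10 = 3×3 + 1
3 = 3×1 + 0
gcd = 1, so the inverse exists. Back-substitute:
1 = 10 − 3·3
1 = −3·33 + 10·10
1 = 10·76 − 23·33
1 = −23·109 + 33·76
1 = 33·185 − 56·109
1 = −56·479 + 145·185
So 185·145 ≡ 1 (mod 479).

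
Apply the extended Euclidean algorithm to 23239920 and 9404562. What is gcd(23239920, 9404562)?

Apply Euclid's algorithm to 23239920 and 9404562:
23239920 = 2*9404562 + 4430796
9404562 = 2*4430796 + 542970
4430796 = 8*542970 + 87036
542970 = 6*87036 + 20754
87036 = 4*20754 + 4020
20754 = 5*4020 + 654
4020 = 6*654 + 96
654 = 6*96 + 78
96 = 1*78 + 18
78 = 4*18 + 6
18 = 3*6 + 0
gcd(23239920, 9404562) = 6.
Express as a combination:
6 = 78 − 4·18
6 = −4·96 + 5·78
6 = 5·654 − 34·96
6 = −34·4020 + 209·654
6 = 209·20754 − 1079·4020
6 = −1079·87036 + 4525·20754
6 = 4525·542970 − 28229·87036
6 = −28229·4430796 + 230357·542970
6 = 230357·9404562 − 488943·4430796
6 = −488943·23239920 + 1208243·9404562
So 6 = (-488943)·23239920 + (1208243)·9404562.

6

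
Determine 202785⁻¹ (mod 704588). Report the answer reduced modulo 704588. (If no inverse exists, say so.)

683421

gcd(704588, 202785) by repeated division:
704588 = 3×202785 + 96233
202785 = 2×96233 + 10319
96233 = 9×10319 + 3362
10319 = 3×3362 + 233
3362 = 14×233 + 100
233 = 2×100 + 33
100 = 3×33 + 1
33 = 33×1 + 0
gcd = 1, so the inverse exists. Back-substitute:
1 = 100 − 3·33
1 = −3·233 + 7·100
1 = 7·3362 − 101·233
1 = −101·10319 + 310·3362
1 = 310·96233 − 2891·10319
1 = −2891·202785 + 6092·96233
1 = 6092·704588 − 21167·202785
So 202785·(-21167) ≡ 1 (mod 704588), and -21167 ≡ 683421 (mod 704588).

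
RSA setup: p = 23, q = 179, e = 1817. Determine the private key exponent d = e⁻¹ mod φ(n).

2569

φ(n) = (p−1)(q−1) = 22·178 = 3916.
Need d with 1817·d ≡ 1 (mod 3916). Apply the extended Euclidean algorithm:
3916 = 2×1817 + 282
1817 = 6×282 + 125
282 = 2×125 + 32
125 = 3×32 + 29
32 = 1×29 + 3
29 = 9×3 + 2
3 = 1×2 + 1
2 = 2×1 + 0
Back-substitute:
1 = 3 − 2
1 = −29 + 10·3
1 = 10·32 − 11·29
1 = −11·125 + 43·32
1 = 43·282 − 97·125
1 = −97·1817 + 625·282
1 = 625·3916 − 1347·1817
So 1817·(-1347) ≡ 1 (mod 3916), hence d ≡ -1347 ≡ 2569 (mod 3916).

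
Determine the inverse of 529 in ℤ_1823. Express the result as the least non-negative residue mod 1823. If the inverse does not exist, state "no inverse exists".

224

Extended Euclidean algorithm:
1823 = 3*529 + 236
529 = 2*236 + 57
236 = 4*57 + 8
57 = 7*8 + 1
8 = 8*1 + 0
Since gcd(529, 1823) = 1, back-substitute to write 1 as a combination:
1 = 57 − 7·8
1 = −7·236 + 29·57
1 = 29·529 − 65·236
1 = −65·1823 + 224·529
So 529·224 ≡ 1 (mod 1823).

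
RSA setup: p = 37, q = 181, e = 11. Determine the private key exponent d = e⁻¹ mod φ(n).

φ(n) = (p−1)(q−1) = 36·180 = 6480.
Need d with 11·d ≡ 1 (mod 6480). Apply the extended Euclidean algorithm:
6480 = 589·11 + 1
11 = 11·1 + 0
Back-substitute:
1 = 6480 − 589·11
So 11·(-589) ≡ 1 (mod 6480), hence d ≡ -589 ≡ 5891 (mod 6480).

5891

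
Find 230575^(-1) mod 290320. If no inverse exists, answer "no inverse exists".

no inverse exists

Euclidean algorithm on 290320, 230575:
290320 = 1*230575 + 59745
230575 = 3*59745 + 51340
59745 = 1*51340 + 8405
51340 = 6*8405 + 910
8405 = 9*910 + 215
910 = 4*215 + 50
215 = 4*50 + 15
50 = 3*15 + 5
15 = 3*5 + 0
gcd(230575, 290320) = 5 ≠ 1, so 230575 has no multiplicative inverse modulo 290320.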